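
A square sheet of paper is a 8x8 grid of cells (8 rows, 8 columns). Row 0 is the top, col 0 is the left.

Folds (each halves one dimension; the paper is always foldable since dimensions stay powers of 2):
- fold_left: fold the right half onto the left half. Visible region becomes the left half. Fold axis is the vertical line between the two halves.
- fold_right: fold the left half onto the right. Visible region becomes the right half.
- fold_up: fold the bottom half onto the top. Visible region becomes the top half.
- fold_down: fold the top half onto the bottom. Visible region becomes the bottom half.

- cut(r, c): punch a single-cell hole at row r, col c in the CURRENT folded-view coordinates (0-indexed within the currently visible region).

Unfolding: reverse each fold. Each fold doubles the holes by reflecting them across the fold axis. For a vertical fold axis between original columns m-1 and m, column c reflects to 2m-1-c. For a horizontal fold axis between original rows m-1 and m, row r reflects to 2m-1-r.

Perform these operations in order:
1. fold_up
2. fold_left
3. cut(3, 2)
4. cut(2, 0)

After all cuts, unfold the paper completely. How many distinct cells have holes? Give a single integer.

Answer: 8

Derivation:
Op 1 fold_up: fold axis h@4; visible region now rows[0,4) x cols[0,8) = 4x8
Op 2 fold_left: fold axis v@4; visible region now rows[0,4) x cols[0,4) = 4x4
Op 3 cut(3, 2): punch at orig (3,2); cuts so far [(3, 2)]; region rows[0,4) x cols[0,4) = 4x4
Op 4 cut(2, 0): punch at orig (2,0); cuts so far [(2, 0), (3, 2)]; region rows[0,4) x cols[0,4) = 4x4
Unfold 1 (reflect across v@4): 4 holes -> [(2, 0), (2, 7), (3, 2), (3, 5)]
Unfold 2 (reflect across h@4): 8 holes -> [(2, 0), (2, 7), (3, 2), (3, 5), (4, 2), (4, 5), (5, 0), (5, 7)]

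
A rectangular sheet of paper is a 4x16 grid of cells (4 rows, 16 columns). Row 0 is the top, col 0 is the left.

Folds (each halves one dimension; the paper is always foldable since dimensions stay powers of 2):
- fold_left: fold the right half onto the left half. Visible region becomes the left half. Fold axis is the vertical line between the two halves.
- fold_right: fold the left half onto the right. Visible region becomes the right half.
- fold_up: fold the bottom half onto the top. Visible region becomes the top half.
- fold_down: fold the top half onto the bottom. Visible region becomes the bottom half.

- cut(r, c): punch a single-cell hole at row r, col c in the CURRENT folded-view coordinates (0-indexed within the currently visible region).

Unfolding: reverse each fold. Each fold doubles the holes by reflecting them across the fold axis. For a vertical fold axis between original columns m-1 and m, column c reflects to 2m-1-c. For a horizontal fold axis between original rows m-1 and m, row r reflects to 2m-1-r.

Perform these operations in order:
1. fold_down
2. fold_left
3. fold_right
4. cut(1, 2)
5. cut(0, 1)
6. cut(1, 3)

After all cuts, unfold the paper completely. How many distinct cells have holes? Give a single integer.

Op 1 fold_down: fold axis h@2; visible region now rows[2,4) x cols[0,16) = 2x16
Op 2 fold_left: fold axis v@8; visible region now rows[2,4) x cols[0,8) = 2x8
Op 3 fold_right: fold axis v@4; visible region now rows[2,4) x cols[4,8) = 2x4
Op 4 cut(1, 2): punch at orig (3,6); cuts so far [(3, 6)]; region rows[2,4) x cols[4,8) = 2x4
Op 5 cut(0, 1): punch at orig (2,5); cuts so far [(2, 5), (3, 6)]; region rows[2,4) x cols[4,8) = 2x4
Op 6 cut(1, 3): punch at orig (3,7); cuts so far [(2, 5), (3, 6), (3, 7)]; region rows[2,4) x cols[4,8) = 2x4
Unfold 1 (reflect across v@4): 6 holes -> [(2, 2), (2, 5), (3, 0), (3, 1), (3, 6), (3, 7)]
Unfold 2 (reflect across v@8): 12 holes -> [(2, 2), (2, 5), (2, 10), (2, 13), (3, 0), (3, 1), (3, 6), (3, 7), (3, 8), (3, 9), (3, 14), (3, 15)]
Unfold 3 (reflect across h@2): 24 holes -> [(0, 0), (0, 1), (0, 6), (0, 7), (0, 8), (0, 9), (0, 14), (0, 15), (1, 2), (1, 5), (1, 10), (1, 13), (2, 2), (2, 5), (2, 10), (2, 13), (3, 0), (3, 1), (3, 6), (3, 7), (3, 8), (3, 9), (3, 14), (3, 15)]

Answer: 24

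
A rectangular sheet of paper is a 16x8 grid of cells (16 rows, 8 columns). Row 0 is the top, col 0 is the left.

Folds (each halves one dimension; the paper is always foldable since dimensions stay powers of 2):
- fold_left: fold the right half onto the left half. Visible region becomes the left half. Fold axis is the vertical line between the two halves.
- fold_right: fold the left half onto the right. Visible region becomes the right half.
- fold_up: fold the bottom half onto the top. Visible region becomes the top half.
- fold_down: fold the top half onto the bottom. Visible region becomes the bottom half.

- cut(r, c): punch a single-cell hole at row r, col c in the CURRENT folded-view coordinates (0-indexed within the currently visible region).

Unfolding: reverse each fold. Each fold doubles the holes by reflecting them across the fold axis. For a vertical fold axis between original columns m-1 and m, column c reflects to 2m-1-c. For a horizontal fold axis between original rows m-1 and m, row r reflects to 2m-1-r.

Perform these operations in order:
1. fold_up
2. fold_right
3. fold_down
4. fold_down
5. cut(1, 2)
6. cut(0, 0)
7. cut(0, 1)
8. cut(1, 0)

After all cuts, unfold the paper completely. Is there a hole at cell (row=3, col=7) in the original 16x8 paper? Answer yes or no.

Answer: no

Derivation:
Op 1 fold_up: fold axis h@8; visible region now rows[0,8) x cols[0,8) = 8x8
Op 2 fold_right: fold axis v@4; visible region now rows[0,8) x cols[4,8) = 8x4
Op 3 fold_down: fold axis h@4; visible region now rows[4,8) x cols[4,8) = 4x4
Op 4 fold_down: fold axis h@6; visible region now rows[6,8) x cols[4,8) = 2x4
Op 5 cut(1, 2): punch at orig (7,6); cuts so far [(7, 6)]; region rows[6,8) x cols[4,8) = 2x4
Op 6 cut(0, 0): punch at orig (6,4); cuts so far [(6, 4), (7, 6)]; region rows[6,8) x cols[4,8) = 2x4
Op 7 cut(0, 1): punch at orig (6,5); cuts so far [(6, 4), (6, 5), (7, 6)]; region rows[6,8) x cols[4,8) = 2x4
Op 8 cut(1, 0): punch at orig (7,4); cuts so far [(6, 4), (6, 5), (7, 4), (7, 6)]; region rows[6,8) x cols[4,8) = 2x4
Unfold 1 (reflect across h@6): 8 holes -> [(4, 4), (4, 6), (5, 4), (5, 5), (6, 4), (6, 5), (7, 4), (7, 6)]
Unfold 2 (reflect across h@4): 16 holes -> [(0, 4), (0, 6), (1, 4), (1, 5), (2, 4), (2, 5), (3, 4), (3, 6), (4, 4), (4, 6), (5, 4), (5, 5), (6, 4), (6, 5), (7, 4), (7, 6)]
Unfold 3 (reflect across v@4): 32 holes -> [(0, 1), (0, 3), (0, 4), (0, 6), (1, 2), (1, 3), (1, 4), (1, 5), (2, 2), (2, 3), (2, 4), (2, 5), (3, 1), (3, 3), (3, 4), (3, 6), (4, 1), (4, 3), (4, 4), (4, 6), (5, 2), (5, 3), (5, 4), (5, 5), (6, 2), (6, 3), (6, 4), (6, 5), (7, 1), (7, 3), (7, 4), (7, 6)]
Unfold 4 (reflect across h@8): 64 holes -> [(0, 1), (0, 3), (0, 4), (0, 6), (1, 2), (1, 3), (1, 4), (1, 5), (2, 2), (2, 3), (2, 4), (2, 5), (3, 1), (3, 3), (3, 4), (3, 6), (4, 1), (4, 3), (4, 4), (4, 6), (5, 2), (5, 3), (5, 4), (5, 5), (6, 2), (6, 3), (6, 4), (6, 5), (7, 1), (7, 3), (7, 4), (7, 6), (8, 1), (8, 3), (8, 4), (8, 6), (9, 2), (9, 3), (9, 4), (9, 5), (10, 2), (10, 3), (10, 4), (10, 5), (11, 1), (11, 3), (11, 4), (11, 6), (12, 1), (12, 3), (12, 4), (12, 6), (13, 2), (13, 3), (13, 4), (13, 5), (14, 2), (14, 3), (14, 4), (14, 5), (15, 1), (15, 3), (15, 4), (15, 6)]
Holes: [(0, 1), (0, 3), (0, 4), (0, 6), (1, 2), (1, 3), (1, 4), (1, 5), (2, 2), (2, 3), (2, 4), (2, 5), (3, 1), (3, 3), (3, 4), (3, 6), (4, 1), (4, 3), (4, 4), (4, 6), (5, 2), (5, 3), (5, 4), (5, 5), (6, 2), (6, 3), (6, 4), (6, 5), (7, 1), (7, 3), (7, 4), (7, 6), (8, 1), (8, 3), (8, 4), (8, 6), (9, 2), (9, 3), (9, 4), (9, 5), (10, 2), (10, 3), (10, 4), (10, 5), (11, 1), (11, 3), (11, 4), (11, 6), (12, 1), (12, 3), (12, 4), (12, 6), (13, 2), (13, 3), (13, 4), (13, 5), (14, 2), (14, 3), (14, 4), (14, 5), (15, 1), (15, 3), (15, 4), (15, 6)]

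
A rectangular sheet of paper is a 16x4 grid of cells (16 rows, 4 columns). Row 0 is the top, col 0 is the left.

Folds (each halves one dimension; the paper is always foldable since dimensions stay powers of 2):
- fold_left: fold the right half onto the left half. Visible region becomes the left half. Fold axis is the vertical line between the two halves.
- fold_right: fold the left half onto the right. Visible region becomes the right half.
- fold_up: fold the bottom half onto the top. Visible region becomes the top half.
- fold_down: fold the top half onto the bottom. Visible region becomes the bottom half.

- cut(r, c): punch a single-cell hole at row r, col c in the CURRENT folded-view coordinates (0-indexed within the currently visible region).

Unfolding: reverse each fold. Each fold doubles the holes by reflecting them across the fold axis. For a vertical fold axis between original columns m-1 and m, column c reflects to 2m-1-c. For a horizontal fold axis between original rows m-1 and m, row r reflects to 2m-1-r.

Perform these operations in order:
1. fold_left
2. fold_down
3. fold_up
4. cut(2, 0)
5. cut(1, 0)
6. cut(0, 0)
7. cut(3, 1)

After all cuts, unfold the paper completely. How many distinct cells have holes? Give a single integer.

Answer: 32

Derivation:
Op 1 fold_left: fold axis v@2; visible region now rows[0,16) x cols[0,2) = 16x2
Op 2 fold_down: fold axis h@8; visible region now rows[8,16) x cols[0,2) = 8x2
Op 3 fold_up: fold axis h@12; visible region now rows[8,12) x cols[0,2) = 4x2
Op 4 cut(2, 0): punch at orig (10,0); cuts so far [(10, 0)]; region rows[8,12) x cols[0,2) = 4x2
Op 5 cut(1, 0): punch at orig (9,0); cuts so far [(9, 0), (10, 0)]; region rows[8,12) x cols[0,2) = 4x2
Op 6 cut(0, 0): punch at orig (8,0); cuts so far [(8, 0), (9, 0), (10, 0)]; region rows[8,12) x cols[0,2) = 4x2
Op 7 cut(3, 1): punch at orig (11,1); cuts so far [(8, 0), (9, 0), (10, 0), (11, 1)]; region rows[8,12) x cols[0,2) = 4x2
Unfold 1 (reflect across h@12): 8 holes -> [(8, 0), (9, 0), (10, 0), (11, 1), (12, 1), (13, 0), (14, 0), (15, 0)]
Unfold 2 (reflect across h@8): 16 holes -> [(0, 0), (1, 0), (2, 0), (3, 1), (4, 1), (5, 0), (6, 0), (7, 0), (8, 0), (9, 0), (10, 0), (11, 1), (12, 1), (13, 0), (14, 0), (15, 0)]
Unfold 3 (reflect across v@2): 32 holes -> [(0, 0), (0, 3), (1, 0), (1, 3), (2, 0), (2, 3), (3, 1), (3, 2), (4, 1), (4, 2), (5, 0), (5, 3), (6, 0), (6, 3), (7, 0), (7, 3), (8, 0), (8, 3), (9, 0), (9, 3), (10, 0), (10, 3), (11, 1), (11, 2), (12, 1), (12, 2), (13, 0), (13, 3), (14, 0), (14, 3), (15, 0), (15, 3)]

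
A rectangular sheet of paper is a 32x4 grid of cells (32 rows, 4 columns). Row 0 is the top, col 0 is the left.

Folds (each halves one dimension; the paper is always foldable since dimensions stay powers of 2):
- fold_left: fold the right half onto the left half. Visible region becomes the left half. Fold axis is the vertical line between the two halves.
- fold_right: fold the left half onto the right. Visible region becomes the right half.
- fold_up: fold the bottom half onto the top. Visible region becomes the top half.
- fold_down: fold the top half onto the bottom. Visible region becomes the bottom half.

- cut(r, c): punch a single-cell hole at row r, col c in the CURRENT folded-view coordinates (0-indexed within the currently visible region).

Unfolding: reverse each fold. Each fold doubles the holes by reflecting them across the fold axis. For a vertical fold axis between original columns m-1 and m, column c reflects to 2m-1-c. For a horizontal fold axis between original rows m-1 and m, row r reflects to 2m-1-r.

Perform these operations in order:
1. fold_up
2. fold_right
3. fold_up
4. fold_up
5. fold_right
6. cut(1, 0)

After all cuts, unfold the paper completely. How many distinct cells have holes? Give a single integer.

Answer: 32

Derivation:
Op 1 fold_up: fold axis h@16; visible region now rows[0,16) x cols[0,4) = 16x4
Op 2 fold_right: fold axis v@2; visible region now rows[0,16) x cols[2,4) = 16x2
Op 3 fold_up: fold axis h@8; visible region now rows[0,8) x cols[2,4) = 8x2
Op 4 fold_up: fold axis h@4; visible region now rows[0,4) x cols[2,4) = 4x2
Op 5 fold_right: fold axis v@3; visible region now rows[0,4) x cols[3,4) = 4x1
Op 6 cut(1, 0): punch at orig (1,3); cuts so far [(1, 3)]; region rows[0,4) x cols[3,4) = 4x1
Unfold 1 (reflect across v@3): 2 holes -> [(1, 2), (1, 3)]
Unfold 2 (reflect across h@4): 4 holes -> [(1, 2), (1, 3), (6, 2), (6, 3)]
Unfold 3 (reflect across h@8): 8 holes -> [(1, 2), (1, 3), (6, 2), (6, 3), (9, 2), (9, 3), (14, 2), (14, 3)]
Unfold 4 (reflect across v@2): 16 holes -> [(1, 0), (1, 1), (1, 2), (1, 3), (6, 0), (6, 1), (6, 2), (6, 3), (9, 0), (9, 1), (9, 2), (9, 3), (14, 0), (14, 1), (14, 2), (14, 3)]
Unfold 5 (reflect across h@16): 32 holes -> [(1, 0), (1, 1), (1, 2), (1, 3), (6, 0), (6, 1), (6, 2), (6, 3), (9, 0), (9, 1), (9, 2), (9, 3), (14, 0), (14, 1), (14, 2), (14, 3), (17, 0), (17, 1), (17, 2), (17, 3), (22, 0), (22, 1), (22, 2), (22, 3), (25, 0), (25, 1), (25, 2), (25, 3), (30, 0), (30, 1), (30, 2), (30, 3)]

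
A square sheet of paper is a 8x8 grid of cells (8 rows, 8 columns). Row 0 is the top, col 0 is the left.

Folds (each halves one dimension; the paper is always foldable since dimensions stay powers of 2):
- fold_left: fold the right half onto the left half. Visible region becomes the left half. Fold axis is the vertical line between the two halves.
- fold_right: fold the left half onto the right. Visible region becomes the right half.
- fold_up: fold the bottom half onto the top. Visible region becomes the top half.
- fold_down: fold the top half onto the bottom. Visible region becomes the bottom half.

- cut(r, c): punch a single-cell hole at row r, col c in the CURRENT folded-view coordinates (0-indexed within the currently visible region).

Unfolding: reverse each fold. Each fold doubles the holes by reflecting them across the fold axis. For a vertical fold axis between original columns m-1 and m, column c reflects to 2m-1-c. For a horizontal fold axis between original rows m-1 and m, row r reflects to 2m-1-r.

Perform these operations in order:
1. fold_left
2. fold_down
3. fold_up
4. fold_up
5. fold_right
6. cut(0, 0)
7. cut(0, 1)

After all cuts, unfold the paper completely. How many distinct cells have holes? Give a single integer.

Op 1 fold_left: fold axis v@4; visible region now rows[0,8) x cols[0,4) = 8x4
Op 2 fold_down: fold axis h@4; visible region now rows[4,8) x cols[0,4) = 4x4
Op 3 fold_up: fold axis h@6; visible region now rows[4,6) x cols[0,4) = 2x4
Op 4 fold_up: fold axis h@5; visible region now rows[4,5) x cols[0,4) = 1x4
Op 5 fold_right: fold axis v@2; visible region now rows[4,5) x cols[2,4) = 1x2
Op 6 cut(0, 0): punch at orig (4,2); cuts so far [(4, 2)]; region rows[4,5) x cols[2,4) = 1x2
Op 7 cut(0, 1): punch at orig (4,3); cuts so far [(4, 2), (4, 3)]; region rows[4,5) x cols[2,4) = 1x2
Unfold 1 (reflect across v@2): 4 holes -> [(4, 0), (4, 1), (4, 2), (4, 3)]
Unfold 2 (reflect across h@5): 8 holes -> [(4, 0), (4, 1), (4, 2), (4, 3), (5, 0), (5, 1), (5, 2), (5, 3)]
Unfold 3 (reflect across h@6): 16 holes -> [(4, 0), (4, 1), (4, 2), (4, 3), (5, 0), (5, 1), (5, 2), (5, 3), (6, 0), (6, 1), (6, 2), (6, 3), (7, 0), (7, 1), (7, 2), (7, 3)]
Unfold 4 (reflect across h@4): 32 holes -> [(0, 0), (0, 1), (0, 2), (0, 3), (1, 0), (1, 1), (1, 2), (1, 3), (2, 0), (2, 1), (2, 2), (2, 3), (3, 0), (3, 1), (3, 2), (3, 3), (4, 0), (4, 1), (4, 2), (4, 3), (5, 0), (5, 1), (5, 2), (5, 3), (6, 0), (6, 1), (6, 2), (6, 3), (7, 0), (7, 1), (7, 2), (7, 3)]
Unfold 5 (reflect across v@4): 64 holes -> [(0, 0), (0, 1), (0, 2), (0, 3), (0, 4), (0, 5), (0, 6), (0, 7), (1, 0), (1, 1), (1, 2), (1, 3), (1, 4), (1, 5), (1, 6), (1, 7), (2, 0), (2, 1), (2, 2), (2, 3), (2, 4), (2, 5), (2, 6), (2, 7), (3, 0), (3, 1), (3, 2), (3, 3), (3, 4), (3, 5), (3, 6), (3, 7), (4, 0), (4, 1), (4, 2), (4, 3), (4, 4), (4, 5), (4, 6), (4, 7), (5, 0), (5, 1), (5, 2), (5, 3), (5, 4), (5, 5), (5, 6), (5, 7), (6, 0), (6, 1), (6, 2), (6, 3), (6, 4), (6, 5), (6, 6), (6, 7), (7, 0), (7, 1), (7, 2), (7, 3), (7, 4), (7, 5), (7, 6), (7, 7)]

Answer: 64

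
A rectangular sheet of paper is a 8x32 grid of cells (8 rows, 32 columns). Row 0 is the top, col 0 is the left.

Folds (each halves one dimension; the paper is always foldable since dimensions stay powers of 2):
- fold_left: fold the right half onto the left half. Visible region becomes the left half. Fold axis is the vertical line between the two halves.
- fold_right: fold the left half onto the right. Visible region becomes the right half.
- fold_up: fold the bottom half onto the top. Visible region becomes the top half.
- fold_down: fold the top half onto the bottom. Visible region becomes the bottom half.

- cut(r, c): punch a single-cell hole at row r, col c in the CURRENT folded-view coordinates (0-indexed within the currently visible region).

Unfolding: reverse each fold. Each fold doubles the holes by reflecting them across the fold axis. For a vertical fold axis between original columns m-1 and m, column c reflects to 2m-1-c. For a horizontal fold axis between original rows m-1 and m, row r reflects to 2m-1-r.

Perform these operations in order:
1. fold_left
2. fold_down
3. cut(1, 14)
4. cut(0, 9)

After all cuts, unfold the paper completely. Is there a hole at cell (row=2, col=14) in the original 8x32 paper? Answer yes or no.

Op 1 fold_left: fold axis v@16; visible region now rows[0,8) x cols[0,16) = 8x16
Op 2 fold_down: fold axis h@4; visible region now rows[4,8) x cols[0,16) = 4x16
Op 3 cut(1, 14): punch at orig (5,14); cuts so far [(5, 14)]; region rows[4,8) x cols[0,16) = 4x16
Op 4 cut(0, 9): punch at orig (4,9); cuts so far [(4, 9), (5, 14)]; region rows[4,8) x cols[0,16) = 4x16
Unfold 1 (reflect across h@4): 4 holes -> [(2, 14), (3, 9), (4, 9), (5, 14)]
Unfold 2 (reflect across v@16): 8 holes -> [(2, 14), (2, 17), (3, 9), (3, 22), (4, 9), (4, 22), (5, 14), (5, 17)]
Holes: [(2, 14), (2, 17), (3, 9), (3, 22), (4, 9), (4, 22), (5, 14), (5, 17)]

Answer: yes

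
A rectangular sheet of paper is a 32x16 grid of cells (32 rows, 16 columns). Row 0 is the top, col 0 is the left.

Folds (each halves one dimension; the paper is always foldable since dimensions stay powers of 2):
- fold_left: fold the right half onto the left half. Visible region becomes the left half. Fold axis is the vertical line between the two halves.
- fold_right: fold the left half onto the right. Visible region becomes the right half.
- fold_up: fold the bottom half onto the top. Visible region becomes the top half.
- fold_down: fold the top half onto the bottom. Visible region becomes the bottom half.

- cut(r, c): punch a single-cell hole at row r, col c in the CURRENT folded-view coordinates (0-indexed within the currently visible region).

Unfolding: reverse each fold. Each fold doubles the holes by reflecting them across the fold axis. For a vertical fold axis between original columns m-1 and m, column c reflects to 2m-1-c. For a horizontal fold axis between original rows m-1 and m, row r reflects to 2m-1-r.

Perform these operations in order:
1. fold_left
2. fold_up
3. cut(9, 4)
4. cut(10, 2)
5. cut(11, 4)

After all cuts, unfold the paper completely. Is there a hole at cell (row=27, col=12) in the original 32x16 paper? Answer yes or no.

Answer: no

Derivation:
Op 1 fold_left: fold axis v@8; visible region now rows[0,32) x cols[0,8) = 32x8
Op 2 fold_up: fold axis h@16; visible region now rows[0,16) x cols[0,8) = 16x8
Op 3 cut(9, 4): punch at orig (9,4); cuts so far [(9, 4)]; region rows[0,16) x cols[0,8) = 16x8
Op 4 cut(10, 2): punch at orig (10,2); cuts so far [(9, 4), (10, 2)]; region rows[0,16) x cols[0,8) = 16x8
Op 5 cut(11, 4): punch at orig (11,4); cuts so far [(9, 4), (10, 2), (11, 4)]; region rows[0,16) x cols[0,8) = 16x8
Unfold 1 (reflect across h@16): 6 holes -> [(9, 4), (10, 2), (11, 4), (20, 4), (21, 2), (22, 4)]
Unfold 2 (reflect across v@8): 12 holes -> [(9, 4), (9, 11), (10, 2), (10, 13), (11, 4), (11, 11), (20, 4), (20, 11), (21, 2), (21, 13), (22, 4), (22, 11)]
Holes: [(9, 4), (9, 11), (10, 2), (10, 13), (11, 4), (11, 11), (20, 4), (20, 11), (21, 2), (21, 13), (22, 4), (22, 11)]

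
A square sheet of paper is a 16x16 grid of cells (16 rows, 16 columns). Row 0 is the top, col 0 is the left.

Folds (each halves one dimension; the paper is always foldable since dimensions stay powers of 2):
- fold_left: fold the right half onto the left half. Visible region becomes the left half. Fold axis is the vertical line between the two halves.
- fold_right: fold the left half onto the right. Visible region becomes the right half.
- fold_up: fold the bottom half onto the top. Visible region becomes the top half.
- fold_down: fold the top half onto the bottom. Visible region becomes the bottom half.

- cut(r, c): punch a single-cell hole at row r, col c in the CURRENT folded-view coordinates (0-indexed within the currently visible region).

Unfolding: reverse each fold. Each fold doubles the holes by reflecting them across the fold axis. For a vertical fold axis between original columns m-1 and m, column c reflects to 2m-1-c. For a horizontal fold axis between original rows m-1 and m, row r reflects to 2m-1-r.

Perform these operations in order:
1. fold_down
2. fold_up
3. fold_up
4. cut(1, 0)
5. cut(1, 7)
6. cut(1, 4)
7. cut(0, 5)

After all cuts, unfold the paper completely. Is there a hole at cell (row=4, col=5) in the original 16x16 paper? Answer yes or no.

Answer: yes

Derivation:
Op 1 fold_down: fold axis h@8; visible region now rows[8,16) x cols[0,16) = 8x16
Op 2 fold_up: fold axis h@12; visible region now rows[8,12) x cols[0,16) = 4x16
Op 3 fold_up: fold axis h@10; visible region now rows[8,10) x cols[0,16) = 2x16
Op 4 cut(1, 0): punch at orig (9,0); cuts so far [(9, 0)]; region rows[8,10) x cols[0,16) = 2x16
Op 5 cut(1, 7): punch at orig (9,7); cuts so far [(9, 0), (9, 7)]; region rows[8,10) x cols[0,16) = 2x16
Op 6 cut(1, 4): punch at orig (9,4); cuts so far [(9, 0), (9, 4), (9, 7)]; region rows[8,10) x cols[0,16) = 2x16
Op 7 cut(0, 5): punch at orig (8,5); cuts so far [(8, 5), (9, 0), (9, 4), (9, 7)]; region rows[8,10) x cols[0,16) = 2x16
Unfold 1 (reflect across h@10): 8 holes -> [(8, 5), (9, 0), (9, 4), (9, 7), (10, 0), (10, 4), (10, 7), (11, 5)]
Unfold 2 (reflect across h@12): 16 holes -> [(8, 5), (9, 0), (9, 4), (9, 7), (10, 0), (10, 4), (10, 7), (11, 5), (12, 5), (13, 0), (13, 4), (13, 7), (14, 0), (14, 4), (14, 7), (15, 5)]
Unfold 3 (reflect across h@8): 32 holes -> [(0, 5), (1, 0), (1, 4), (1, 7), (2, 0), (2, 4), (2, 7), (3, 5), (4, 5), (5, 0), (5, 4), (5, 7), (6, 0), (6, 4), (6, 7), (7, 5), (8, 5), (9, 0), (9, 4), (9, 7), (10, 0), (10, 4), (10, 7), (11, 5), (12, 5), (13, 0), (13, 4), (13, 7), (14, 0), (14, 4), (14, 7), (15, 5)]
Holes: [(0, 5), (1, 0), (1, 4), (1, 7), (2, 0), (2, 4), (2, 7), (3, 5), (4, 5), (5, 0), (5, 4), (5, 7), (6, 0), (6, 4), (6, 7), (7, 5), (8, 5), (9, 0), (9, 4), (9, 7), (10, 0), (10, 4), (10, 7), (11, 5), (12, 5), (13, 0), (13, 4), (13, 7), (14, 0), (14, 4), (14, 7), (15, 5)]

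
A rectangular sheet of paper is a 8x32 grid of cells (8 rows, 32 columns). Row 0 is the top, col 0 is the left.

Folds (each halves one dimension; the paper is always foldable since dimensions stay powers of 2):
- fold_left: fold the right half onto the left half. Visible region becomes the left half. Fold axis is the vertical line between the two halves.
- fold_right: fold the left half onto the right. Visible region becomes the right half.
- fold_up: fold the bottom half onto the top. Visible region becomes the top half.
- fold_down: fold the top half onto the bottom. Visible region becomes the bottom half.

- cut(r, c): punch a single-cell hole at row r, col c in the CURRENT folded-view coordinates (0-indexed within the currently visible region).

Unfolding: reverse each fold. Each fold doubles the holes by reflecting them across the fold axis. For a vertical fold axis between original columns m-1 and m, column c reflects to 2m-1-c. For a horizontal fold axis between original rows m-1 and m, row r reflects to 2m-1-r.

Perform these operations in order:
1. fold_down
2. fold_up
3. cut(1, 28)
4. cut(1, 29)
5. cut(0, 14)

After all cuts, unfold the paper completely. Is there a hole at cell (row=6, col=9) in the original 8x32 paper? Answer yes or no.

Answer: no

Derivation:
Op 1 fold_down: fold axis h@4; visible region now rows[4,8) x cols[0,32) = 4x32
Op 2 fold_up: fold axis h@6; visible region now rows[4,6) x cols[0,32) = 2x32
Op 3 cut(1, 28): punch at orig (5,28); cuts so far [(5, 28)]; region rows[4,6) x cols[0,32) = 2x32
Op 4 cut(1, 29): punch at orig (5,29); cuts so far [(5, 28), (5, 29)]; region rows[4,6) x cols[0,32) = 2x32
Op 5 cut(0, 14): punch at orig (4,14); cuts so far [(4, 14), (5, 28), (5, 29)]; region rows[4,6) x cols[0,32) = 2x32
Unfold 1 (reflect across h@6): 6 holes -> [(4, 14), (5, 28), (5, 29), (6, 28), (6, 29), (7, 14)]
Unfold 2 (reflect across h@4): 12 holes -> [(0, 14), (1, 28), (1, 29), (2, 28), (2, 29), (3, 14), (4, 14), (5, 28), (5, 29), (6, 28), (6, 29), (7, 14)]
Holes: [(0, 14), (1, 28), (1, 29), (2, 28), (2, 29), (3, 14), (4, 14), (5, 28), (5, 29), (6, 28), (6, 29), (7, 14)]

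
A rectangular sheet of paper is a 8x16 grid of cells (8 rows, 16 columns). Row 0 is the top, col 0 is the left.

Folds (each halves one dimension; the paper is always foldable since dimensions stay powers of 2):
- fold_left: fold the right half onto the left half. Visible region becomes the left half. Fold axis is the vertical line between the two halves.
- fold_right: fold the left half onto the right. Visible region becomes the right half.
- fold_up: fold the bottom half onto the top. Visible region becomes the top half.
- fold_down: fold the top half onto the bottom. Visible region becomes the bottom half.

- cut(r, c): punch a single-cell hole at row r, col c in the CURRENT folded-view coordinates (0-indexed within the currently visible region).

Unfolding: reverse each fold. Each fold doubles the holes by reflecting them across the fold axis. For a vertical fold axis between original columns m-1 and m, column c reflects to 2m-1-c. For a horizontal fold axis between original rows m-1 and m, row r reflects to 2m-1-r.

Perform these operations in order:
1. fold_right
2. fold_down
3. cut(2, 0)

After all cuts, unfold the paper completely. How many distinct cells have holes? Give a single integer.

Answer: 4

Derivation:
Op 1 fold_right: fold axis v@8; visible region now rows[0,8) x cols[8,16) = 8x8
Op 2 fold_down: fold axis h@4; visible region now rows[4,8) x cols[8,16) = 4x8
Op 3 cut(2, 0): punch at orig (6,8); cuts so far [(6, 8)]; region rows[4,8) x cols[8,16) = 4x8
Unfold 1 (reflect across h@4): 2 holes -> [(1, 8), (6, 8)]
Unfold 2 (reflect across v@8): 4 holes -> [(1, 7), (1, 8), (6, 7), (6, 8)]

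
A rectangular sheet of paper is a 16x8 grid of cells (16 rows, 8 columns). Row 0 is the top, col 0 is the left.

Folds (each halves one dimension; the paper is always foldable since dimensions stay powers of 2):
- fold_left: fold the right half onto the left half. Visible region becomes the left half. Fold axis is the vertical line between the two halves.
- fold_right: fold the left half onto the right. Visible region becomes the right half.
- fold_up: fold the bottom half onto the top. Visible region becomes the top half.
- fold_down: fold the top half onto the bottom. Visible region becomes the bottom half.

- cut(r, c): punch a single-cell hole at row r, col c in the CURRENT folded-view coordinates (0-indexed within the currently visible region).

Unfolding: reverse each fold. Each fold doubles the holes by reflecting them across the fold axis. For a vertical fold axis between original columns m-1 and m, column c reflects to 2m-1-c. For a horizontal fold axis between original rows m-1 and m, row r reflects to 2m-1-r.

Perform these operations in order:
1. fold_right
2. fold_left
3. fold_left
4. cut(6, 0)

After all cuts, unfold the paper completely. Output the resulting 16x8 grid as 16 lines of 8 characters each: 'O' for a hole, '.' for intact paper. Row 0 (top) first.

Op 1 fold_right: fold axis v@4; visible region now rows[0,16) x cols[4,8) = 16x4
Op 2 fold_left: fold axis v@6; visible region now rows[0,16) x cols[4,6) = 16x2
Op 3 fold_left: fold axis v@5; visible region now rows[0,16) x cols[4,5) = 16x1
Op 4 cut(6, 0): punch at orig (6,4); cuts so far [(6, 4)]; region rows[0,16) x cols[4,5) = 16x1
Unfold 1 (reflect across v@5): 2 holes -> [(6, 4), (6, 5)]
Unfold 2 (reflect across v@6): 4 holes -> [(6, 4), (6, 5), (6, 6), (6, 7)]
Unfold 3 (reflect across v@4): 8 holes -> [(6, 0), (6, 1), (6, 2), (6, 3), (6, 4), (6, 5), (6, 6), (6, 7)]

Answer: ........
........
........
........
........
........
OOOOOOOO
........
........
........
........
........
........
........
........
........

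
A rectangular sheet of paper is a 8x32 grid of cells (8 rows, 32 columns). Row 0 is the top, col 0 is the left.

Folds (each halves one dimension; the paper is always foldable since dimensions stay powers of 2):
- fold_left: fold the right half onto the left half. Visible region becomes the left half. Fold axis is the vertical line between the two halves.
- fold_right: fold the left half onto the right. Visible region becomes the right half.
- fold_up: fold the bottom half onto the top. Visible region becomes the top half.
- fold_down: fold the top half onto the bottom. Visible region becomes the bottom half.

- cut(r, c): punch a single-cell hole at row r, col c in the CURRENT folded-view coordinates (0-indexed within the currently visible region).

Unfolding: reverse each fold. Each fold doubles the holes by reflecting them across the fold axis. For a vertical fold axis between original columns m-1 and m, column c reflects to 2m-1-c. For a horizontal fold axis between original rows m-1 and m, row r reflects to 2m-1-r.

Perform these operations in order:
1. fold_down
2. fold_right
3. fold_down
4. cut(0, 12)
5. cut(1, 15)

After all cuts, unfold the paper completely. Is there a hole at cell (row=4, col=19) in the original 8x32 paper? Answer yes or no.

Answer: no

Derivation:
Op 1 fold_down: fold axis h@4; visible region now rows[4,8) x cols[0,32) = 4x32
Op 2 fold_right: fold axis v@16; visible region now rows[4,8) x cols[16,32) = 4x16
Op 3 fold_down: fold axis h@6; visible region now rows[6,8) x cols[16,32) = 2x16
Op 4 cut(0, 12): punch at orig (6,28); cuts so far [(6, 28)]; region rows[6,8) x cols[16,32) = 2x16
Op 5 cut(1, 15): punch at orig (7,31); cuts so far [(6, 28), (7, 31)]; region rows[6,8) x cols[16,32) = 2x16
Unfold 1 (reflect across h@6): 4 holes -> [(4, 31), (5, 28), (6, 28), (7, 31)]
Unfold 2 (reflect across v@16): 8 holes -> [(4, 0), (4, 31), (5, 3), (5, 28), (6, 3), (6, 28), (7, 0), (7, 31)]
Unfold 3 (reflect across h@4): 16 holes -> [(0, 0), (0, 31), (1, 3), (1, 28), (2, 3), (2, 28), (3, 0), (3, 31), (4, 0), (4, 31), (5, 3), (5, 28), (6, 3), (6, 28), (7, 0), (7, 31)]
Holes: [(0, 0), (0, 31), (1, 3), (1, 28), (2, 3), (2, 28), (3, 0), (3, 31), (4, 0), (4, 31), (5, 3), (5, 28), (6, 3), (6, 28), (7, 0), (7, 31)]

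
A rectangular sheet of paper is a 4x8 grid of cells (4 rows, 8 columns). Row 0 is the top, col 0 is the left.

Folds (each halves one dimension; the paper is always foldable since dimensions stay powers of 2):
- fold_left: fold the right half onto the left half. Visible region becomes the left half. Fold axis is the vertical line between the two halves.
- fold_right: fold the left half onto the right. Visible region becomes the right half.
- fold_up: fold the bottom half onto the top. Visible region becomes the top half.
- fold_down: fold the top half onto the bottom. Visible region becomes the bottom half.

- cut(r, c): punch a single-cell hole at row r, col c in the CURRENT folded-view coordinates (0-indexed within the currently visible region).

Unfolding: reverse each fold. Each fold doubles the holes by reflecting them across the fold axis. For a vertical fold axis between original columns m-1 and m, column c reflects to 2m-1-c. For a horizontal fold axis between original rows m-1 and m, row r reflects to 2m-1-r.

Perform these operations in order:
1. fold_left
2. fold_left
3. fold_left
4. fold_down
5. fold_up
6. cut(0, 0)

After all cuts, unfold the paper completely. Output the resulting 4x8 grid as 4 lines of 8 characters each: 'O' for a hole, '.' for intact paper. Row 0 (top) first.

Op 1 fold_left: fold axis v@4; visible region now rows[0,4) x cols[0,4) = 4x4
Op 2 fold_left: fold axis v@2; visible region now rows[0,4) x cols[0,2) = 4x2
Op 3 fold_left: fold axis v@1; visible region now rows[0,4) x cols[0,1) = 4x1
Op 4 fold_down: fold axis h@2; visible region now rows[2,4) x cols[0,1) = 2x1
Op 5 fold_up: fold axis h@3; visible region now rows[2,3) x cols[0,1) = 1x1
Op 6 cut(0, 0): punch at orig (2,0); cuts so far [(2, 0)]; region rows[2,3) x cols[0,1) = 1x1
Unfold 1 (reflect across h@3): 2 holes -> [(2, 0), (3, 0)]
Unfold 2 (reflect across h@2): 4 holes -> [(0, 0), (1, 0), (2, 0), (3, 0)]
Unfold 3 (reflect across v@1): 8 holes -> [(0, 0), (0, 1), (1, 0), (1, 1), (2, 0), (2, 1), (3, 0), (3, 1)]
Unfold 4 (reflect across v@2): 16 holes -> [(0, 0), (0, 1), (0, 2), (0, 3), (1, 0), (1, 1), (1, 2), (1, 3), (2, 0), (2, 1), (2, 2), (2, 3), (3, 0), (3, 1), (3, 2), (3, 3)]
Unfold 5 (reflect across v@4): 32 holes -> [(0, 0), (0, 1), (0, 2), (0, 3), (0, 4), (0, 5), (0, 6), (0, 7), (1, 0), (1, 1), (1, 2), (1, 3), (1, 4), (1, 5), (1, 6), (1, 7), (2, 0), (2, 1), (2, 2), (2, 3), (2, 4), (2, 5), (2, 6), (2, 7), (3, 0), (3, 1), (3, 2), (3, 3), (3, 4), (3, 5), (3, 6), (3, 7)]

Answer: OOOOOOOO
OOOOOOOO
OOOOOOOO
OOOOOOOO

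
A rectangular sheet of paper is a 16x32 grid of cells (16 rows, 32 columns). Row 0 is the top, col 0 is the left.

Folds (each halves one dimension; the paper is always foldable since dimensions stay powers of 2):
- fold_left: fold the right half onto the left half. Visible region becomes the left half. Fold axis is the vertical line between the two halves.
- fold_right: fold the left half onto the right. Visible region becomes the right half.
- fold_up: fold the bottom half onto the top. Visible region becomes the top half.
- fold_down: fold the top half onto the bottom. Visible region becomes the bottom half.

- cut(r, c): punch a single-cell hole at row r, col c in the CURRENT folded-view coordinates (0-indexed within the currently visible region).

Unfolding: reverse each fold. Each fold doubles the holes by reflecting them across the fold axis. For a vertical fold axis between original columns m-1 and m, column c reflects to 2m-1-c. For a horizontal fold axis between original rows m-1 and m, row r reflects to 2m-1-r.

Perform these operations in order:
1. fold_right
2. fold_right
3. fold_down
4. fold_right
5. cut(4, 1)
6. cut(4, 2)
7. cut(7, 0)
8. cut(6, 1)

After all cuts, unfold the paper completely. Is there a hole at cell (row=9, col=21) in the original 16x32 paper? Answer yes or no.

Answer: no

Derivation:
Op 1 fold_right: fold axis v@16; visible region now rows[0,16) x cols[16,32) = 16x16
Op 2 fold_right: fold axis v@24; visible region now rows[0,16) x cols[24,32) = 16x8
Op 3 fold_down: fold axis h@8; visible region now rows[8,16) x cols[24,32) = 8x8
Op 4 fold_right: fold axis v@28; visible region now rows[8,16) x cols[28,32) = 8x4
Op 5 cut(4, 1): punch at orig (12,29); cuts so far [(12, 29)]; region rows[8,16) x cols[28,32) = 8x4
Op 6 cut(4, 2): punch at orig (12,30); cuts so far [(12, 29), (12, 30)]; region rows[8,16) x cols[28,32) = 8x4
Op 7 cut(7, 0): punch at orig (15,28); cuts so far [(12, 29), (12, 30), (15, 28)]; region rows[8,16) x cols[28,32) = 8x4
Op 8 cut(6, 1): punch at orig (14,29); cuts so far [(12, 29), (12, 30), (14, 29), (15, 28)]; region rows[8,16) x cols[28,32) = 8x4
Unfold 1 (reflect across v@28): 8 holes -> [(12, 25), (12, 26), (12, 29), (12, 30), (14, 26), (14, 29), (15, 27), (15, 28)]
Unfold 2 (reflect across h@8): 16 holes -> [(0, 27), (0, 28), (1, 26), (1, 29), (3, 25), (3, 26), (3, 29), (3, 30), (12, 25), (12, 26), (12, 29), (12, 30), (14, 26), (14, 29), (15, 27), (15, 28)]
Unfold 3 (reflect across v@24): 32 holes -> [(0, 19), (0, 20), (0, 27), (0, 28), (1, 18), (1, 21), (1, 26), (1, 29), (3, 17), (3, 18), (3, 21), (3, 22), (3, 25), (3, 26), (3, 29), (3, 30), (12, 17), (12, 18), (12, 21), (12, 22), (12, 25), (12, 26), (12, 29), (12, 30), (14, 18), (14, 21), (14, 26), (14, 29), (15, 19), (15, 20), (15, 27), (15, 28)]
Unfold 4 (reflect across v@16): 64 holes -> [(0, 3), (0, 4), (0, 11), (0, 12), (0, 19), (0, 20), (0, 27), (0, 28), (1, 2), (1, 5), (1, 10), (1, 13), (1, 18), (1, 21), (1, 26), (1, 29), (3, 1), (3, 2), (3, 5), (3, 6), (3, 9), (3, 10), (3, 13), (3, 14), (3, 17), (3, 18), (3, 21), (3, 22), (3, 25), (3, 26), (3, 29), (3, 30), (12, 1), (12, 2), (12, 5), (12, 6), (12, 9), (12, 10), (12, 13), (12, 14), (12, 17), (12, 18), (12, 21), (12, 22), (12, 25), (12, 26), (12, 29), (12, 30), (14, 2), (14, 5), (14, 10), (14, 13), (14, 18), (14, 21), (14, 26), (14, 29), (15, 3), (15, 4), (15, 11), (15, 12), (15, 19), (15, 20), (15, 27), (15, 28)]
Holes: [(0, 3), (0, 4), (0, 11), (0, 12), (0, 19), (0, 20), (0, 27), (0, 28), (1, 2), (1, 5), (1, 10), (1, 13), (1, 18), (1, 21), (1, 26), (1, 29), (3, 1), (3, 2), (3, 5), (3, 6), (3, 9), (3, 10), (3, 13), (3, 14), (3, 17), (3, 18), (3, 21), (3, 22), (3, 25), (3, 26), (3, 29), (3, 30), (12, 1), (12, 2), (12, 5), (12, 6), (12, 9), (12, 10), (12, 13), (12, 14), (12, 17), (12, 18), (12, 21), (12, 22), (12, 25), (12, 26), (12, 29), (12, 30), (14, 2), (14, 5), (14, 10), (14, 13), (14, 18), (14, 21), (14, 26), (14, 29), (15, 3), (15, 4), (15, 11), (15, 12), (15, 19), (15, 20), (15, 27), (15, 28)]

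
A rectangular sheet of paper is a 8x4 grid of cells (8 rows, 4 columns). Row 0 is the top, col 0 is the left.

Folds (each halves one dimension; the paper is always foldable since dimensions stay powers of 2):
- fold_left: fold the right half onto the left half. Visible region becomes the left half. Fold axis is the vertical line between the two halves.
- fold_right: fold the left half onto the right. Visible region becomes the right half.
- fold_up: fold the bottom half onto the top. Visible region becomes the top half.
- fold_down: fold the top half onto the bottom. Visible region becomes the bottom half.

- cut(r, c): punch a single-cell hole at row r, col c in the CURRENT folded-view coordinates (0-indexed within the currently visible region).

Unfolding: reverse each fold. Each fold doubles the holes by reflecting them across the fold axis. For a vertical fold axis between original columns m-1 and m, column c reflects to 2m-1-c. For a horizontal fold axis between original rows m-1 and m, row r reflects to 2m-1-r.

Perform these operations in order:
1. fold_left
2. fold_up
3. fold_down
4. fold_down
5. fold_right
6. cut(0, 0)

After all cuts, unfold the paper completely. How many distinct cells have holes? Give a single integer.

Answer: 32

Derivation:
Op 1 fold_left: fold axis v@2; visible region now rows[0,8) x cols[0,2) = 8x2
Op 2 fold_up: fold axis h@4; visible region now rows[0,4) x cols[0,2) = 4x2
Op 3 fold_down: fold axis h@2; visible region now rows[2,4) x cols[0,2) = 2x2
Op 4 fold_down: fold axis h@3; visible region now rows[3,4) x cols[0,2) = 1x2
Op 5 fold_right: fold axis v@1; visible region now rows[3,4) x cols[1,2) = 1x1
Op 6 cut(0, 0): punch at orig (3,1); cuts so far [(3, 1)]; region rows[3,4) x cols[1,2) = 1x1
Unfold 1 (reflect across v@1): 2 holes -> [(3, 0), (3, 1)]
Unfold 2 (reflect across h@3): 4 holes -> [(2, 0), (2, 1), (3, 0), (3, 1)]
Unfold 3 (reflect across h@2): 8 holes -> [(0, 0), (0, 1), (1, 0), (1, 1), (2, 0), (2, 1), (3, 0), (3, 1)]
Unfold 4 (reflect across h@4): 16 holes -> [(0, 0), (0, 1), (1, 0), (1, 1), (2, 0), (2, 1), (3, 0), (3, 1), (4, 0), (4, 1), (5, 0), (5, 1), (6, 0), (6, 1), (7, 0), (7, 1)]
Unfold 5 (reflect across v@2): 32 holes -> [(0, 0), (0, 1), (0, 2), (0, 3), (1, 0), (1, 1), (1, 2), (1, 3), (2, 0), (2, 1), (2, 2), (2, 3), (3, 0), (3, 1), (3, 2), (3, 3), (4, 0), (4, 1), (4, 2), (4, 3), (5, 0), (5, 1), (5, 2), (5, 3), (6, 0), (6, 1), (6, 2), (6, 3), (7, 0), (7, 1), (7, 2), (7, 3)]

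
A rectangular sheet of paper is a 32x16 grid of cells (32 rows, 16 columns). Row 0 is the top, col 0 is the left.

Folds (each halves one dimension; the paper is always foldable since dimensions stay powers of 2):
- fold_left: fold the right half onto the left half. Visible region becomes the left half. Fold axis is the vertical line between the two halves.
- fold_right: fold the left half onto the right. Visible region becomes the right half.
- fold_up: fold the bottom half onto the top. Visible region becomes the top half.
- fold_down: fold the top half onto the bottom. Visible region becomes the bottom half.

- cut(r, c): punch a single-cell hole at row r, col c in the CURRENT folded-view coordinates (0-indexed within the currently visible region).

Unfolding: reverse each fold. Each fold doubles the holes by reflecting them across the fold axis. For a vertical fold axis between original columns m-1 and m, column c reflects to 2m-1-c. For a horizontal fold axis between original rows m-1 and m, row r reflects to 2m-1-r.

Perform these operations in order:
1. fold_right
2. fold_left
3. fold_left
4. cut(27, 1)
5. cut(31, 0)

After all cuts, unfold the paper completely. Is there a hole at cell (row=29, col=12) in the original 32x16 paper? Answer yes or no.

Op 1 fold_right: fold axis v@8; visible region now rows[0,32) x cols[8,16) = 32x8
Op 2 fold_left: fold axis v@12; visible region now rows[0,32) x cols[8,12) = 32x4
Op 3 fold_left: fold axis v@10; visible region now rows[0,32) x cols[8,10) = 32x2
Op 4 cut(27, 1): punch at orig (27,9); cuts so far [(27, 9)]; region rows[0,32) x cols[8,10) = 32x2
Op 5 cut(31, 0): punch at orig (31,8); cuts so far [(27, 9), (31, 8)]; region rows[0,32) x cols[8,10) = 32x2
Unfold 1 (reflect across v@10): 4 holes -> [(27, 9), (27, 10), (31, 8), (31, 11)]
Unfold 2 (reflect across v@12): 8 holes -> [(27, 9), (27, 10), (27, 13), (27, 14), (31, 8), (31, 11), (31, 12), (31, 15)]
Unfold 3 (reflect across v@8): 16 holes -> [(27, 1), (27, 2), (27, 5), (27, 6), (27, 9), (27, 10), (27, 13), (27, 14), (31, 0), (31, 3), (31, 4), (31, 7), (31, 8), (31, 11), (31, 12), (31, 15)]
Holes: [(27, 1), (27, 2), (27, 5), (27, 6), (27, 9), (27, 10), (27, 13), (27, 14), (31, 0), (31, 3), (31, 4), (31, 7), (31, 8), (31, 11), (31, 12), (31, 15)]

Answer: no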